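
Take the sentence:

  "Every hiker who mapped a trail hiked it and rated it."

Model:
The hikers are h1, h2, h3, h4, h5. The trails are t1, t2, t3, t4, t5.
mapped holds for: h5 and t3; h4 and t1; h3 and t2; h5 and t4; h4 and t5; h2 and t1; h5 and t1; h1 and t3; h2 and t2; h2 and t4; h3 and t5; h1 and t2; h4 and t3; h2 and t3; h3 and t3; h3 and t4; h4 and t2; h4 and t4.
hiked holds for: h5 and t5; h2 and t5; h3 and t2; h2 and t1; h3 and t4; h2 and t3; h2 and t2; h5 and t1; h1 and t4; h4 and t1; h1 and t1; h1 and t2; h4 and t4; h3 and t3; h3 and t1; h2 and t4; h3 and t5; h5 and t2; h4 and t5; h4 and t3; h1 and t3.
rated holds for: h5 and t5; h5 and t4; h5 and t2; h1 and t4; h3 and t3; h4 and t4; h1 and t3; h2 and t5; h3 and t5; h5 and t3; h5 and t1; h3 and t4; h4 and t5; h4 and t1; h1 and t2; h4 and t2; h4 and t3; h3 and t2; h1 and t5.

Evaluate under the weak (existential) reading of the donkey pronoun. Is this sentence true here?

"it" takes "a trail" as antecedent — a donkey pronoun bound across the clause boundary.
Weak reading: every hiker h with some mapped-trail has at least one mapped-trail t such that hiked(h,t) ∧ rated(h,t).
Per hiker: h1:✓  h2:✗  h3:✓  h4:✓  h5:✓
h2 has no witness among its mapped-trails.

False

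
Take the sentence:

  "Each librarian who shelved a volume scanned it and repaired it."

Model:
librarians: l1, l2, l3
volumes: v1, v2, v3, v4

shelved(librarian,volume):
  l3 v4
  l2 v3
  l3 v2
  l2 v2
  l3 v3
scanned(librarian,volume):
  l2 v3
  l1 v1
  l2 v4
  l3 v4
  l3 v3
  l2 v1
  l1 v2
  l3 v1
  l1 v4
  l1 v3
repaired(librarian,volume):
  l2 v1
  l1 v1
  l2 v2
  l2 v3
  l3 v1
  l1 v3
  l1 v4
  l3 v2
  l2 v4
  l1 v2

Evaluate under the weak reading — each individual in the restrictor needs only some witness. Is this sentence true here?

"it" takes "a volume" as antecedent — a donkey pronoun bound across the clause boundary.
Weak reading: every librarian l with some shelved-volume has at least one shelved-volume v such that scanned(l,v) ∧ repaired(l,v).
Per librarian: l2:✓  l3:✗
l3 has no witness among its shelved-volumes.

False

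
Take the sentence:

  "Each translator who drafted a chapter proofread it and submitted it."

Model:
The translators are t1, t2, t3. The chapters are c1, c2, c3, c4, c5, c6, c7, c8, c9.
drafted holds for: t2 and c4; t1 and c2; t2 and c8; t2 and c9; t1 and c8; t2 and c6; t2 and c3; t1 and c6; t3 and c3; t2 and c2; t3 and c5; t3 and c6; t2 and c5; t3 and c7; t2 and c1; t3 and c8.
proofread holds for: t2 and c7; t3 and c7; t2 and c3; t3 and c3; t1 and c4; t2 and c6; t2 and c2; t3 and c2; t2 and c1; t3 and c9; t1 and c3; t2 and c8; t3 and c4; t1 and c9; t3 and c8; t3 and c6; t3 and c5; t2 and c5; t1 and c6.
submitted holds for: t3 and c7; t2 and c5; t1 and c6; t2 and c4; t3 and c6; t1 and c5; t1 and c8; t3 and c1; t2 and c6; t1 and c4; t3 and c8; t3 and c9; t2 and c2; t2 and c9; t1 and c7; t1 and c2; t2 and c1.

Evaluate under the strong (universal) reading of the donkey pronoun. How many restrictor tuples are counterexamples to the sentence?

"it" takes "a chapter" as antecedent — a donkey pronoun bound across the clause boundary.
Strong reading: for every (t,c) with drafted(t,c), proofread(t,c) ∧ submitted(t,c).
Restrictor pairs: (t1,c2) ✗  (t1,c6) ✓  (t1,c8) ✗  (t2,c1) ✓  (t2,c2) ✓  (t2,c3) ✗  (t2,c4) ✗  (t2,c5) ✓  (t2,c6) ✓  (t2,c8) ✗  (t2,c9) ✗  (t3,c3) ✗  (t3,c5) ✗  (t3,c6) ✓  (t3,c7) ✓  (t3,c8) ✓
Counterexamples (restrictor pairs failing the scope): 8.

8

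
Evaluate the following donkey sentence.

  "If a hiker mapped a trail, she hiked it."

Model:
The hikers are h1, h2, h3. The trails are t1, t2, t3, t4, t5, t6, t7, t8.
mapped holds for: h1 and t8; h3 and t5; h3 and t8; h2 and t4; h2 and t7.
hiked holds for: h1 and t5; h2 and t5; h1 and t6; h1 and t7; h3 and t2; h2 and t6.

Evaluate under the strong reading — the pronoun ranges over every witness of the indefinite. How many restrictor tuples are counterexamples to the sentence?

5

"it" takes "a trail" as antecedent — a donkey pronoun bound across the clause boundary.
Strong reading: for every (h,t) with mapped(h,t), hiked(h,t).
Restrictor pairs: (h1,t8) ✗  (h2,t4) ✗  (h2,t7) ✗  (h3,t5) ✗  (h3,t8) ✗
Counterexamples (restrictor pairs failing the scope): 5.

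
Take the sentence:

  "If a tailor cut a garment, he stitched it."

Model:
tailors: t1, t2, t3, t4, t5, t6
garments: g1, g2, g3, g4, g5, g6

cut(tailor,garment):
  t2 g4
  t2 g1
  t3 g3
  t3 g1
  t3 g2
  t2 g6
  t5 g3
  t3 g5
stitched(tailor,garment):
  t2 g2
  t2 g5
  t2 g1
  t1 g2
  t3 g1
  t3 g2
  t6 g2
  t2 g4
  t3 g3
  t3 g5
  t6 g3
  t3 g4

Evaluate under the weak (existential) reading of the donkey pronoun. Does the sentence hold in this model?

False

"it" takes "a garment" as antecedent — a donkey pronoun bound across the clause boundary.
Weak reading: every tailor t with some cut-garment has at least one cut-garment g such that stitched(t,g).
Per tailor: t2:✓  t3:✓  t5:✗
t5 has no witness among its cut-garments.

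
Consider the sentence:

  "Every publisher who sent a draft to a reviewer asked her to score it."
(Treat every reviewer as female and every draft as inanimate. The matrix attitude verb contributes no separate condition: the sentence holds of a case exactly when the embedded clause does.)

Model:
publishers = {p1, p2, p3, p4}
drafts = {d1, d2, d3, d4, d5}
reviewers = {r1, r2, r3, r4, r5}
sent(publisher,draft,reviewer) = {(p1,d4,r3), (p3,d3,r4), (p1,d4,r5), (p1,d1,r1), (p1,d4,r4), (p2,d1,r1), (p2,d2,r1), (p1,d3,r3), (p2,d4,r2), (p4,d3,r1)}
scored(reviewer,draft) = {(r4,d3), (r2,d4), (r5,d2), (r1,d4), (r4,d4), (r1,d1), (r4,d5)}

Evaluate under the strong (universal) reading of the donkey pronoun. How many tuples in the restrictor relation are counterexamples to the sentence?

5

"her" takes "a reviewer" as antecedent and "it" takes "a draft"; both are donkey pronouns co-varying with the restrictor.
Strong reading: for every (p,d,r) with sent(p,d,r), scored(r,d).
Restrictor triples: (p1,d1,r1)→scored(r1,d1) ✓  (p1,d3,r3)→scored(r3,d3) ✗  (p1,d4,r3)→scored(r3,d4) ✗  (p1,d4,r4)→scored(r4,d4) ✓  (p1,d4,r5)→scored(r5,d4) ✗  (p2,d1,r1)→scored(r1,d1) ✓  (p2,d2,r1)→scored(r1,d2) ✗  (p2,d4,r2)→scored(r2,d4) ✓  (p3,d3,r4)→scored(r4,d3) ✓  (p4,d3,r1)→scored(r1,d3) ✗
Counterexamples (restrictor triples failing the scope): 5.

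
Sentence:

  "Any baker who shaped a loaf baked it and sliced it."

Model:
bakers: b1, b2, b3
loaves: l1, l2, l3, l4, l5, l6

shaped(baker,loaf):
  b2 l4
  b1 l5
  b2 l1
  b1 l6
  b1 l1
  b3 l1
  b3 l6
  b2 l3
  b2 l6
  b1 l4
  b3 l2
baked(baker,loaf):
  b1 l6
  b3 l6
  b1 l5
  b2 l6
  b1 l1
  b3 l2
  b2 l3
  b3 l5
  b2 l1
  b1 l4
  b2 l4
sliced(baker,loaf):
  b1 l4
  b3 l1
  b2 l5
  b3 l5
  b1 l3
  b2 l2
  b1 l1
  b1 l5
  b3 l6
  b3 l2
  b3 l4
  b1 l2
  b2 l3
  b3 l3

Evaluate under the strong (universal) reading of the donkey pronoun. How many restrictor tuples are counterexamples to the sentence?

5

"it" takes "a loaf" as antecedent — a donkey pronoun bound across the clause boundary.
Strong reading: for every (b,l) with shaped(b,l), baked(b,l) ∧ sliced(b,l).
Restrictor pairs: (b1,l1) ✓  (b1,l4) ✓  (b1,l5) ✓  (b1,l6) ✗  (b2,l1) ✗  (b2,l3) ✓  (b2,l4) ✗  (b2,l6) ✗  (b3,l1) ✗  (b3,l2) ✓  (b3,l6) ✓
Counterexamples (restrictor pairs failing the scope): 5.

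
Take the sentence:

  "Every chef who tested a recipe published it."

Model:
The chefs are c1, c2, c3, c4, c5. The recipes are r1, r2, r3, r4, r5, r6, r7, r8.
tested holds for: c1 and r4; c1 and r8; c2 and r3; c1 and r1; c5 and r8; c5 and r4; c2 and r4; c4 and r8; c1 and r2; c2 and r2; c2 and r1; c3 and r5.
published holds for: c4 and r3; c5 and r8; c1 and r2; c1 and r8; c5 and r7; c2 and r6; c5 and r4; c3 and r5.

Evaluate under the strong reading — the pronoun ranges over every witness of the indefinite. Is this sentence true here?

"it" takes "a recipe" as antecedent — a donkey pronoun bound across the clause boundary.
Strong reading: for every (c,r) with tested(c,r), published(c,r).
Restrictor pairs: (c1,r1) ✗  (c1,r2) ✓  (c1,r4) ✗  (c1,r8) ✓  (c2,r1) ✗  (c2,r2) ✗  (c2,r3) ✗  (c2,r4) ✗  (c3,r5) ✓  (c4,r8) ✗  (c5,r4) ✓  (c5,r8) ✓
Counterexample: (c1,r1) is in tested but fails the scope.

False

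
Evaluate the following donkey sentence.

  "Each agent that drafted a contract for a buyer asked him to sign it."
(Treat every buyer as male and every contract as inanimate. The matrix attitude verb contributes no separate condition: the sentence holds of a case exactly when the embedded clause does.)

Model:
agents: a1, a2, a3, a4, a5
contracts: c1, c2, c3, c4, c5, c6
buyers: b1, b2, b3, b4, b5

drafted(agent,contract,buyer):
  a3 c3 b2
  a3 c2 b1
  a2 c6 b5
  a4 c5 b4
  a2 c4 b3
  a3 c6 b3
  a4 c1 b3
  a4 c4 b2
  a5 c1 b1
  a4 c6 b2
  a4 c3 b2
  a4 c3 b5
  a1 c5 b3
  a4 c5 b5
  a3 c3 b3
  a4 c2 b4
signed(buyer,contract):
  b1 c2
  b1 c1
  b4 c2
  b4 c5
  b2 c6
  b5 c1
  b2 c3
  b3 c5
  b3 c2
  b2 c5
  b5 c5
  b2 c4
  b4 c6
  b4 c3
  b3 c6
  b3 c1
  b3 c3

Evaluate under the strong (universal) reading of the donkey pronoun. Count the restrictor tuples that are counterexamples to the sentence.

3

"him" takes "a buyer" as antecedent and "it" takes "a contract"; both are donkey pronouns co-varying with the restrictor.
Strong reading: for every (a,c,b) with drafted(a,c,b), signed(b,c).
Restrictor triples: (a1,c5,b3)→signed(b3,c5) ✓  (a2,c4,b3)→signed(b3,c4) ✗  (a2,c6,b5)→signed(b5,c6) ✗  (a3,c2,b1)→signed(b1,c2) ✓  (a3,c3,b2)→signed(b2,c3) ✓  (a3,c3,b3)→signed(b3,c3) ✓  (a3,c6,b3)→signed(b3,c6) ✓  (a4,c1,b3)→signed(b3,c1) ✓  (a4,c2,b4)→signed(b4,c2) ✓  (a4,c3,b2)→signed(b2,c3) ✓  (a4,c3,b5)→signed(b5,c3) ✗  (a4,c4,b2)→signed(b2,c4) ✓  (a4,c5,b4)→signed(b4,c5) ✓  (a4,c5,b5)→signed(b5,c5) ✓  (a4,c6,b2)→signed(b2,c6) ✓  (a5,c1,b1)→signed(b1,c1) ✓
Counterexamples (restrictor triples failing the scope): 3.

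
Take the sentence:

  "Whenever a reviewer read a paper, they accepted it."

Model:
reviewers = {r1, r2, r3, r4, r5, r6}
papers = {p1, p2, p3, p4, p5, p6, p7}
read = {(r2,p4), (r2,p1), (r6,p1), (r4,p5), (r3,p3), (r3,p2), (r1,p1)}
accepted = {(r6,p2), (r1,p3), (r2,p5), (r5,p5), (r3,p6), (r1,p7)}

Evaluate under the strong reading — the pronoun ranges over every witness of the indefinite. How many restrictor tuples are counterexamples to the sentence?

7

"it" takes "a paper" as antecedent — a donkey pronoun bound across the clause boundary.
Strong reading: for every (r,p) with read(r,p), accepted(r,p).
Restrictor pairs: (r1,p1) ✗  (r2,p1) ✗  (r2,p4) ✗  (r3,p2) ✗  (r3,p3) ✗  (r4,p5) ✗  (r6,p1) ✗
Counterexamples (restrictor pairs failing the scope): 7.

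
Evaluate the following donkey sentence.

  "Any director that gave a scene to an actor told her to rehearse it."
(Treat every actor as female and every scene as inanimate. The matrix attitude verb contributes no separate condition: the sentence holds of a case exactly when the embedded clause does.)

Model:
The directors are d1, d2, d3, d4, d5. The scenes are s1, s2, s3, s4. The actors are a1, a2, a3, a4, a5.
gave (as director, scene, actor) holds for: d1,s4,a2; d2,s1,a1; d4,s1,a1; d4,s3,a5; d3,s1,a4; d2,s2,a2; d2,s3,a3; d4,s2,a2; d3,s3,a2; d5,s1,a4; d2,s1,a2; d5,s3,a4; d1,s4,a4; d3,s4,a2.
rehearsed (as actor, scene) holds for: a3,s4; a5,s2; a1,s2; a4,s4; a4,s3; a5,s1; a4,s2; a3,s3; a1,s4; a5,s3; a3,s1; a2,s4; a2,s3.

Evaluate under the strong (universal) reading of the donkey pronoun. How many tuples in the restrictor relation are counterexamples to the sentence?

7

"her" takes "an actor" as antecedent and "it" takes "a scene"; both are donkey pronouns co-varying with the restrictor.
Strong reading: for every (d,s,a) with gave(d,s,a), rehearsed(a,s).
Restrictor triples: (d1,s4,a2)→rehearsed(a2,s4) ✓  (d1,s4,a4)→rehearsed(a4,s4) ✓  (d2,s1,a1)→rehearsed(a1,s1) ✗  (d2,s1,a2)→rehearsed(a2,s1) ✗  (d2,s2,a2)→rehearsed(a2,s2) ✗  (d2,s3,a3)→rehearsed(a3,s3) ✓  (d3,s1,a4)→rehearsed(a4,s1) ✗  (d3,s3,a2)→rehearsed(a2,s3) ✓  (d3,s4,a2)→rehearsed(a2,s4) ✓  (d4,s1,a1)→rehearsed(a1,s1) ✗  (d4,s2,a2)→rehearsed(a2,s2) ✗  (d4,s3,a5)→rehearsed(a5,s3) ✓  (d5,s1,a4)→rehearsed(a4,s1) ✗  (d5,s3,a4)→rehearsed(a4,s3) ✓
Counterexamples (restrictor triples failing the scope): 7.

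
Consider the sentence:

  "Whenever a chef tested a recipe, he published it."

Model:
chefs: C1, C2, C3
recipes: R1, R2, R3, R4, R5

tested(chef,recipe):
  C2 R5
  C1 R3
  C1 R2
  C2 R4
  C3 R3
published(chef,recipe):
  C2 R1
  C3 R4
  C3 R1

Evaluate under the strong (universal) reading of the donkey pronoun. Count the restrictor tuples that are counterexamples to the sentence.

"it" takes "a recipe" as antecedent — a donkey pronoun bound across the clause boundary.
Strong reading: for every (c,r) with tested(c,r), published(c,r).
Restrictor pairs: (C1,R2) ✗  (C1,R3) ✗  (C2,R4) ✗  (C2,R5) ✗  (C3,R3) ✗
Counterexamples (restrictor pairs failing the scope): 5.

5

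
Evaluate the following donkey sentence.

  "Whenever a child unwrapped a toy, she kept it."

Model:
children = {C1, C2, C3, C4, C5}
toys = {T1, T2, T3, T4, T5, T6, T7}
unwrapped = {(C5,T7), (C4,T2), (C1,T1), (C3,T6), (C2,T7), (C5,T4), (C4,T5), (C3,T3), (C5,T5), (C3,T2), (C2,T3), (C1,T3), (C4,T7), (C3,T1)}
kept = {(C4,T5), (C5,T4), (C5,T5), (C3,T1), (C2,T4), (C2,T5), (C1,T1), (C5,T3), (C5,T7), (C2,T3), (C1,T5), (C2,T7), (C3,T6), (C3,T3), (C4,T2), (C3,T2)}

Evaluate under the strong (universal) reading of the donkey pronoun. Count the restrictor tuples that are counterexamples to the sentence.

"it" takes "a toy" as antecedent — a donkey pronoun bound across the clause boundary.
Strong reading: for every (c,t) with unwrapped(c,t), kept(c,t).
Restrictor pairs: (C1,T1) ✓  (C1,T3) ✗  (C2,T3) ✓  (C2,T7) ✓  (C3,T1) ✓  (C3,T2) ✓  (C3,T3) ✓  (C3,T6) ✓  (C4,T2) ✓  (C4,T5) ✓  (C4,T7) ✗  (C5,T4) ✓  (C5,T5) ✓  (C5,T7) ✓
Counterexamples (restrictor pairs failing the scope): 2.

2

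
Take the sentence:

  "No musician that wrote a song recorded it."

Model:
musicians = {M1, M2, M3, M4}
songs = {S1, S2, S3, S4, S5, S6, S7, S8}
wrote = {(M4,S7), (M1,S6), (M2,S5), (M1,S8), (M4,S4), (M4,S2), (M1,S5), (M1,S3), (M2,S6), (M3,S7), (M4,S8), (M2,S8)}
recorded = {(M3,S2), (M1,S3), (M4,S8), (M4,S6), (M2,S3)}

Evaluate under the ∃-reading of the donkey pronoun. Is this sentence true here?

"it" takes "a song" as antecedent — a donkey pronoun bound across the clause boundary.
Truth condition: for no (m,s) with wrote(m,s) does recorded(m,s) hold.
Restrictor pairs — does the scope hold? (M1,S3):holds  (M1,S5):fails  (M1,S6):fails  (M1,S8):fails  (M2,S5):fails  (M2,S6):fails  (M2,S8):fails  (M3,S7):fails  (M4,S2):fails  (M4,S4):fails  (M4,S7):fails  (M4,S8):holds
Scope holds for 2 pair(s), so the sentence is false.

False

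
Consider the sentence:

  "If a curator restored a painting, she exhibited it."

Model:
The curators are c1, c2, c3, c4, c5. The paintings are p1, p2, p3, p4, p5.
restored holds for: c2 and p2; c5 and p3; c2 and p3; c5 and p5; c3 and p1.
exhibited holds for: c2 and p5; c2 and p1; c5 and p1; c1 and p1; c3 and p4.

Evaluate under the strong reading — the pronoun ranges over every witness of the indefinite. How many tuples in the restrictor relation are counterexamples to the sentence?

"it" takes "a painting" as antecedent — a donkey pronoun bound across the clause boundary.
Strong reading: for every (c,p) with restored(c,p), exhibited(c,p).
Restrictor pairs: (c2,p2) ✗  (c2,p3) ✗  (c3,p1) ✗  (c5,p3) ✗  (c5,p5) ✗
Counterexamples (restrictor pairs failing the scope): 5.

5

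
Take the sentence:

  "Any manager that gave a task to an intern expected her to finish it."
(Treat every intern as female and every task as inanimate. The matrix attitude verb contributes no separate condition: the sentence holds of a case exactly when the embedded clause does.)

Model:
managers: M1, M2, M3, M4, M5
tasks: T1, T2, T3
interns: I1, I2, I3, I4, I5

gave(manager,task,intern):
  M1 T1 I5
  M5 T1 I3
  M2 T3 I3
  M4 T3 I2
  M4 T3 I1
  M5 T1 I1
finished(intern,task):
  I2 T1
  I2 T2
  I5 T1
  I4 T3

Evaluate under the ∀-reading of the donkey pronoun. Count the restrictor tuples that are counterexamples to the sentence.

5

"her" takes "an intern" as antecedent and "it" takes "a task"; both are donkey pronouns co-varying with the restrictor.
Strong reading: for every (m,t,i) with gave(m,t,i), finished(i,t).
Restrictor triples: (M1,T1,I5)→finished(I5,T1) ✓  (M2,T3,I3)→finished(I3,T3) ✗  (M4,T3,I1)→finished(I1,T3) ✗  (M4,T3,I2)→finished(I2,T3) ✗  (M5,T1,I1)→finished(I1,T1) ✗  (M5,T1,I3)→finished(I3,T1) ✗
Counterexamples (restrictor triples failing the scope): 5.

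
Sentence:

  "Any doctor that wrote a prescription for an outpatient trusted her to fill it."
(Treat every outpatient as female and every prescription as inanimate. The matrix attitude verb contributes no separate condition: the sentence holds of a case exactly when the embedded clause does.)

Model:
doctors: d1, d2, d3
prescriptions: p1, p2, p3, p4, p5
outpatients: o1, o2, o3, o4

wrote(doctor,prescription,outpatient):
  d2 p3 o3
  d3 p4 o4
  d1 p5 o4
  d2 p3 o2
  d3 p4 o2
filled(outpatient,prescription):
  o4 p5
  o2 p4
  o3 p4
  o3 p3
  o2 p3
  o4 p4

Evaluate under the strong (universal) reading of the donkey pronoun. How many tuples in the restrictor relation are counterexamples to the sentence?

"her" takes "an outpatient" as antecedent and "it" takes "a prescription"; both are donkey pronouns co-varying with the restrictor.
Strong reading: for every (d,p,o) with wrote(d,p,o), filled(o,p).
Restrictor triples: (d1,p5,o4)→filled(o4,p5) ✓  (d2,p3,o2)→filled(o2,p3) ✓  (d2,p3,o3)→filled(o3,p3) ✓  (d3,p4,o2)→filled(o2,p4) ✓  (d3,p4,o4)→filled(o4,p4) ✓
Counterexamples (restrictor triples failing the scope): 0.

0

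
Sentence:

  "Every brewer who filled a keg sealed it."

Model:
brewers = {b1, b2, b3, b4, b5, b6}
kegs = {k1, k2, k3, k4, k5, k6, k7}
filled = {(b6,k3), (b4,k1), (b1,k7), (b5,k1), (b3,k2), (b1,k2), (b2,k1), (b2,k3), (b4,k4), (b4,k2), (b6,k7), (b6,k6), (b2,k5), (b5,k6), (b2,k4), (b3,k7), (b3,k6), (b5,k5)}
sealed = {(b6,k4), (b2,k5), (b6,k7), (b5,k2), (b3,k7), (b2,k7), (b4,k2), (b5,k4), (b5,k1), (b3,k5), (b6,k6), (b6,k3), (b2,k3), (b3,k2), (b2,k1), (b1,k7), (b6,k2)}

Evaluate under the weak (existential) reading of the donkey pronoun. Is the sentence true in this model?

"it" takes "a keg" as antecedent — a donkey pronoun bound across the clause boundary.
Weak reading: every brewer b with some filled-keg has at least one filled-keg k such that sealed(b,k).
Per brewer: b1:✓  b2:✓  b3:✓  b4:✓  b5:✓  b6:✓
Every brewer in the restrictor has a witness.

True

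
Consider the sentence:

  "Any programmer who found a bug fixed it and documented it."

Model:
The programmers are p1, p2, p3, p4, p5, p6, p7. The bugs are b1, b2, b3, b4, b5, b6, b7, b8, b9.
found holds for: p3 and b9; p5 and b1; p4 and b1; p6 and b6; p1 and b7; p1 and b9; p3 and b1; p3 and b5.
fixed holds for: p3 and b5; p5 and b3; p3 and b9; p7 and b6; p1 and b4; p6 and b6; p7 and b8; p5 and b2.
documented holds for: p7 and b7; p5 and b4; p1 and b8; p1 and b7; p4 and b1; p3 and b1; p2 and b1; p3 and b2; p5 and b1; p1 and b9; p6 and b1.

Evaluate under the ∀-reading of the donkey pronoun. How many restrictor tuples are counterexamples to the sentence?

8

"it" takes "a bug" as antecedent — a donkey pronoun bound across the clause boundary.
Strong reading: for every (p,b) with found(p,b), fixed(p,b) ∧ documented(p,b).
Restrictor pairs: (p1,b7) ✗  (p1,b9) ✗  (p3,b1) ✗  (p3,b5) ✗  (p3,b9) ✗  (p4,b1) ✗  (p5,b1) ✗  (p6,b6) ✗
Counterexamples (restrictor pairs failing the scope): 8.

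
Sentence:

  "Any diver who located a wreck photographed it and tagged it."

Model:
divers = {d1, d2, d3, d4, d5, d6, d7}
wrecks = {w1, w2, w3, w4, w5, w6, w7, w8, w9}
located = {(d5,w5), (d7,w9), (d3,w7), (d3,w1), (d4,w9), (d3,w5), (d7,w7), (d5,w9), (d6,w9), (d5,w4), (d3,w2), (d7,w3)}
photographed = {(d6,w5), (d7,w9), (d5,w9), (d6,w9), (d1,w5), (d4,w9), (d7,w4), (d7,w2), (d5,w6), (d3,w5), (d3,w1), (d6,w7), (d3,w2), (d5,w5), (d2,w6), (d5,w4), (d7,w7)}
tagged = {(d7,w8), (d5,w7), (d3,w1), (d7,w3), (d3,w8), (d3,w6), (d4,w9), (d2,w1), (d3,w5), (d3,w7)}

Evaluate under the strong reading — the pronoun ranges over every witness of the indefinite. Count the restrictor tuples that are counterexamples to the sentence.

"it" takes "a wreck" as antecedent — a donkey pronoun bound across the clause boundary.
Strong reading: for every (d,w) with located(d,w), photographed(d,w) ∧ tagged(d,w).
Restrictor pairs: (d3,w1) ✓  (d3,w2) ✗  (d3,w5) ✓  (d3,w7) ✗  (d4,w9) ✓  (d5,w4) ✗  (d5,w5) ✗  (d5,w9) ✗  (d6,w9) ✗  (d7,w3) ✗  (d7,w7) ✗  (d7,w9) ✗
Counterexamples (restrictor pairs failing the scope): 9.

9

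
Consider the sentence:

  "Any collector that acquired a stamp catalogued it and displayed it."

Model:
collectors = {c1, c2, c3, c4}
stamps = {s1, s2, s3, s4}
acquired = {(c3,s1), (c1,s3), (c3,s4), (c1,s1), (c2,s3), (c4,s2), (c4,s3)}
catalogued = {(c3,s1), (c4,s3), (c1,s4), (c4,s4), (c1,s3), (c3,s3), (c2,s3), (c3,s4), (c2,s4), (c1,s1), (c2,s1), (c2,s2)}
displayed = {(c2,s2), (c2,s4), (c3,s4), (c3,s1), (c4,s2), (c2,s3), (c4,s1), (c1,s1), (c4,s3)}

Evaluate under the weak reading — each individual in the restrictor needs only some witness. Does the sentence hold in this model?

True

"it" takes "a stamp" as antecedent — a donkey pronoun bound across the clause boundary.
Weak reading: every collector c with some acquired-stamp has at least one acquired-stamp s such that catalogued(c,s) ∧ displayed(c,s).
Per collector: c1:✓  c2:✓  c3:✓  c4:✓
Every collector in the restrictor has a witness.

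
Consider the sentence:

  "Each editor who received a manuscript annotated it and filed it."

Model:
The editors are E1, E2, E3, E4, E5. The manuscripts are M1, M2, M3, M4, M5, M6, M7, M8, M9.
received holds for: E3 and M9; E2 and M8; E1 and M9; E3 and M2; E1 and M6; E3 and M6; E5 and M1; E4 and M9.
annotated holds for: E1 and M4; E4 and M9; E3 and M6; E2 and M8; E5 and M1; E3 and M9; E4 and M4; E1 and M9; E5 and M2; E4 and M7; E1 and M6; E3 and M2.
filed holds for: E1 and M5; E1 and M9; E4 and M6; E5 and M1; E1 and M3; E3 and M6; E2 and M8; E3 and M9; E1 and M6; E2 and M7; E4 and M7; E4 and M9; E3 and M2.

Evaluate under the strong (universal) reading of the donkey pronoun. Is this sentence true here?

True

"it" takes "a manuscript" as antecedent — a donkey pronoun bound across the clause boundary.
Strong reading: for every (e,m) with received(e,m), annotated(e,m) ∧ filed(e,m).
Restrictor pairs: (E1,M6) ✓  (E1,M9) ✓  (E2,M8) ✓  (E3,M2) ✓  (E3,M6) ✓  (E3,M9) ✓  (E4,M9) ✓  (E5,M1) ✓
Every restrictor pair satisfies the scope.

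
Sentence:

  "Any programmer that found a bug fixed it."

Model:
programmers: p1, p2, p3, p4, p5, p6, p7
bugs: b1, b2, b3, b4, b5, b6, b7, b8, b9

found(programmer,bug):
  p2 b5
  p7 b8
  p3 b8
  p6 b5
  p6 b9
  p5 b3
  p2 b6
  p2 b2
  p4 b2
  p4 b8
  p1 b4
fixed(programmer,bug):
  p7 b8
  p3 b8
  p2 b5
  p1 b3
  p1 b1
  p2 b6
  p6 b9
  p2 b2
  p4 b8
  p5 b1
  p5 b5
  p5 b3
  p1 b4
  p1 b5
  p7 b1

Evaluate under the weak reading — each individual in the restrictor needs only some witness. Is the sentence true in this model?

True

"it" takes "a bug" as antecedent — a donkey pronoun bound across the clause boundary.
Weak reading: every programmer p with some found-bug has at least one found-bug b such that fixed(p,b).
Per programmer: p1:✓  p2:✓  p3:✓  p4:✓  p5:✓  p6:✓  p7:✓
Every programmer in the restrictor has a witness.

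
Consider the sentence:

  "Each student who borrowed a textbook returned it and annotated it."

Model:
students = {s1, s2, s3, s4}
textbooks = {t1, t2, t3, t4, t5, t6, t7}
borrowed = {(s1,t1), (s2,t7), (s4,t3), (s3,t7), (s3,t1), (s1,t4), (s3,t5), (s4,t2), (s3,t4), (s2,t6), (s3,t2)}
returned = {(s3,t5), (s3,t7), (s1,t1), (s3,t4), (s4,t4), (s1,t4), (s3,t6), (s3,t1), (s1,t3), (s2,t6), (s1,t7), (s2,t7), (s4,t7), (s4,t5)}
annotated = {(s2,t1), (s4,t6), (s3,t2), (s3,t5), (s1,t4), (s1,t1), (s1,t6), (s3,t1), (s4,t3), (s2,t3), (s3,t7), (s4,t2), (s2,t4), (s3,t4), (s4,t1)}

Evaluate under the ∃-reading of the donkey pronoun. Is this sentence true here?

"it" takes "a textbook" as antecedent — a donkey pronoun bound across the clause boundary.
Weak reading: every student s with some borrowed-textbook has at least one borrowed-textbook t such that returned(s,t) ∧ annotated(s,t).
Per student: s1:✓  s2:✗  s3:✓  s4:✗
s2 has no witness among its borrowed-textbooks.

False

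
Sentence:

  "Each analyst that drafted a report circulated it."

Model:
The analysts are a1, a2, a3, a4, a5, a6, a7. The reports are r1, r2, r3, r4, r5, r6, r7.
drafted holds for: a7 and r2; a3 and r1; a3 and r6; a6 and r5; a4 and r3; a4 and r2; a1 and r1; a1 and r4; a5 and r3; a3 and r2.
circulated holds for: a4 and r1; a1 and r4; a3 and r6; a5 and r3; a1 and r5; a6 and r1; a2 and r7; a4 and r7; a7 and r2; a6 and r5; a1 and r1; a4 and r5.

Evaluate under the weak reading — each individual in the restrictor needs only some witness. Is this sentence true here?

False

"it" takes "a report" as antecedent — a donkey pronoun bound across the clause boundary.
Weak reading: every analyst a with some drafted-report has at least one drafted-report r such that circulated(a,r).
Per analyst: a1:✓  a3:✓  a4:✗  a5:✓  a6:✓  a7:✓
a4 has no witness among its drafted-reports.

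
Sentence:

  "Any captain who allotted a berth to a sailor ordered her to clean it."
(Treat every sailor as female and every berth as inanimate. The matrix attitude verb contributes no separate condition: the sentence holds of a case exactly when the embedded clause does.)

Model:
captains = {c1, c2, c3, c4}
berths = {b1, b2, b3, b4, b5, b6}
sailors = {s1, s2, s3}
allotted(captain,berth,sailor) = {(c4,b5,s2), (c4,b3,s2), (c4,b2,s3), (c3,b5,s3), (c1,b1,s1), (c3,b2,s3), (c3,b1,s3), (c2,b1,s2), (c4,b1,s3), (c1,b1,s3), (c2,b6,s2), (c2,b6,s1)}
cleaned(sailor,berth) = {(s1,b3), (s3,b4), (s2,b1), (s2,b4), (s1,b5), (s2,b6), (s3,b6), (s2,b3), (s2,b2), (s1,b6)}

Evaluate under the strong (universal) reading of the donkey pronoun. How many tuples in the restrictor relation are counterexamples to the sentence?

"her" takes "a sailor" as antecedent and "it" takes "a berth"; both are donkey pronouns co-varying with the restrictor.
Strong reading: for every (c,b,s) with allotted(c,b,s), cleaned(s,b).
Restrictor triples: (c1,b1,s1)→cleaned(s1,b1) ✗  (c1,b1,s3)→cleaned(s3,b1) ✗  (c2,b1,s2)→cleaned(s2,b1) ✓  (c2,b6,s1)→cleaned(s1,b6) ✓  (c2,b6,s2)→cleaned(s2,b6) ✓  (c3,b1,s3)→cleaned(s3,b1) ✗  (c3,b2,s3)→cleaned(s3,b2) ✗  (c3,b5,s3)→cleaned(s3,b5) ✗  (c4,b1,s3)→cleaned(s3,b1) ✗  (c4,b2,s3)→cleaned(s3,b2) ✗  (c4,b3,s2)→cleaned(s2,b3) ✓  (c4,b5,s2)→cleaned(s2,b5) ✗
Counterexamples (restrictor triples failing the scope): 8.

8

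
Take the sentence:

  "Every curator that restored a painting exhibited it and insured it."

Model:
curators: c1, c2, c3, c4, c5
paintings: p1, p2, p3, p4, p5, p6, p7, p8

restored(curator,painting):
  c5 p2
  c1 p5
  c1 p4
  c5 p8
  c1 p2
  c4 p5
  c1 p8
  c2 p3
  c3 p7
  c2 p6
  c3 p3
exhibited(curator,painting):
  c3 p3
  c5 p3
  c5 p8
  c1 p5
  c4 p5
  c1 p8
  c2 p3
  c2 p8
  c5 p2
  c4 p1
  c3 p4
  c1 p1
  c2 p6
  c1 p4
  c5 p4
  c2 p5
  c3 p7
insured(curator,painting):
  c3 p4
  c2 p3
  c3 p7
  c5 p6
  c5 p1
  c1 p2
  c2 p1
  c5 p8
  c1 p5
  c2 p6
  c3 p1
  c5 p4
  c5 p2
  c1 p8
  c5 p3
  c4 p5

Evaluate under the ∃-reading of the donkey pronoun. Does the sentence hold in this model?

True

"it" takes "a painting" as antecedent — a donkey pronoun bound across the clause boundary.
Weak reading: every curator c with some restored-painting has at least one restored-painting p such that exhibited(c,p) ∧ insured(c,p).
Per curator: c1:✓  c2:✓  c3:✓  c4:✓  c5:✓
Every curator in the restrictor has a witness.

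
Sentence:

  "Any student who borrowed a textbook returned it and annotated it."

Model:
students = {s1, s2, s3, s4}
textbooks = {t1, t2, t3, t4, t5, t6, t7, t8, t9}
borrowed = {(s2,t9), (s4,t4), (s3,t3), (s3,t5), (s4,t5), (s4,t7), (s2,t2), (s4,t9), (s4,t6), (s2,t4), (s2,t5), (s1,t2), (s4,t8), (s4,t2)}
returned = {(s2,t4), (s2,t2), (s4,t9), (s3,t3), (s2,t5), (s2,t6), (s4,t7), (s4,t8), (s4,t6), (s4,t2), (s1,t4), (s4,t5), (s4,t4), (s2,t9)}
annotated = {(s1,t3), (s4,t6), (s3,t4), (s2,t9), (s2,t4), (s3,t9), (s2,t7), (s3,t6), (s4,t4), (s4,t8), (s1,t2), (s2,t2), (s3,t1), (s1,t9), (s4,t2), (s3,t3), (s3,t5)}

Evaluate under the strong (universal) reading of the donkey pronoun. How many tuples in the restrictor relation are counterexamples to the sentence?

"it" takes "a textbook" as antecedent — a donkey pronoun bound across the clause boundary.
Strong reading: for every (s,t) with borrowed(s,t), returned(s,t) ∧ annotated(s,t).
Restrictor pairs: (s1,t2) ✗  (s2,t2) ✓  (s2,t4) ✓  (s2,t5) ✗  (s2,t9) ✓  (s3,t3) ✓  (s3,t5) ✗  (s4,t2) ✓  (s4,t4) ✓  (s4,t5) ✗  (s4,t6) ✓  (s4,t7) ✗  (s4,t8) ✓  (s4,t9) ✗
Counterexamples (restrictor pairs failing the scope): 6.

6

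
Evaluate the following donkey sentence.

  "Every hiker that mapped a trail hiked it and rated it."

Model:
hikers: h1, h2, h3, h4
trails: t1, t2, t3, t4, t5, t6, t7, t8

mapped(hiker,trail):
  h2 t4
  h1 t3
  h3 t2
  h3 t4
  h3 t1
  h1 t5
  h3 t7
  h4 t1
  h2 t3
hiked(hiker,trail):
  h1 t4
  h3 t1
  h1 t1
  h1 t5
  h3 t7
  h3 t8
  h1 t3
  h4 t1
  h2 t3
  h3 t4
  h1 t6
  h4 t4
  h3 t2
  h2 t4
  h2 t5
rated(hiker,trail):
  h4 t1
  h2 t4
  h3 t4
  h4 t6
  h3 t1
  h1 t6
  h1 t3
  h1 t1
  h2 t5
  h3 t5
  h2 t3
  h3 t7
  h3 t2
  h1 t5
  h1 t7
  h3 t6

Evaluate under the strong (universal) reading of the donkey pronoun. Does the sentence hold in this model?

"it" takes "a trail" as antecedent — a donkey pronoun bound across the clause boundary.
Strong reading: for every (h,t) with mapped(h,t), hiked(h,t) ∧ rated(h,t).
Restrictor pairs: (h1,t3) ✓  (h1,t5) ✓  (h2,t3) ✓  (h2,t4) ✓  (h3,t1) ✓  (h3,t2) ✓  (h3,t4) ✓  (h3,t7) ✓  (h4,t1) ✓
Every restrictor pair satisfies the scope.

True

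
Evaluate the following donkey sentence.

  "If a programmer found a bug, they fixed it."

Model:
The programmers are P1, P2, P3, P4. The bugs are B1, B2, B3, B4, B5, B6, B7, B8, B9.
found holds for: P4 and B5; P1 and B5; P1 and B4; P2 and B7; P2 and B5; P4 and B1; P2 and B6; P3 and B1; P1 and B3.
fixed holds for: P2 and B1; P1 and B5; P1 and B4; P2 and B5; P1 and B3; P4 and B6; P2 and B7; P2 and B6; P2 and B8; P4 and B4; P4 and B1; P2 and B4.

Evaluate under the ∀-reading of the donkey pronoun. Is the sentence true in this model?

False

"it" takes "a bug" as antecedent — a donkey pronoun bound across the clause boundary.
Strong reading: for every (p,b) with found(p,b), fixed(p,b).
Restrictor pairs: (P1,B3) ✓  (P1,B4) ✓  (P1,B5) ✓  (P2,B5) ✓  (P2,B6) ✓  (P2,B7) ✓  (P3,B1) ✗  (P4,B1) ✓  (P4,B5) ✗
Counterexample: (P3,B1) is in found but fails the scope.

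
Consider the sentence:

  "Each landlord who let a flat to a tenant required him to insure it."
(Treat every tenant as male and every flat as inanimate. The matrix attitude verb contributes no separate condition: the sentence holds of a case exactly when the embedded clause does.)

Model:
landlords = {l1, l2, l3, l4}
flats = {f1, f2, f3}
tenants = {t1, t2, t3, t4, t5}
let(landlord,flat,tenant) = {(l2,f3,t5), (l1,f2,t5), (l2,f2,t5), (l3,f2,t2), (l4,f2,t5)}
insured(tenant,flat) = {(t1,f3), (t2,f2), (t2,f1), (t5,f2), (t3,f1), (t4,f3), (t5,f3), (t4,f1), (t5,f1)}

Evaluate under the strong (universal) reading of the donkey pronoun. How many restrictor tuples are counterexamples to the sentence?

0

"him" takes "a tenant" as antecedent and "it" takes "a flat"; both are donkey pronouns co-varying with the restrictor.
Strong reading: for every (l,f,t) with let(l,f,t), insured(t,f).
Restrictor triples: (l1,f2,t5)→insured(t5,f2) ✓  (l2,f2,t5)→insured(t5,f2) ✓  (l2,f3,t5)→insured(t5,f3) ✓  (l3,f2,t2)→insured(t2,f2) ✓  (l4,f2,t5)→insured(t5,f2) ✓
Counterexamples (restrictor triples failing the scope): 0.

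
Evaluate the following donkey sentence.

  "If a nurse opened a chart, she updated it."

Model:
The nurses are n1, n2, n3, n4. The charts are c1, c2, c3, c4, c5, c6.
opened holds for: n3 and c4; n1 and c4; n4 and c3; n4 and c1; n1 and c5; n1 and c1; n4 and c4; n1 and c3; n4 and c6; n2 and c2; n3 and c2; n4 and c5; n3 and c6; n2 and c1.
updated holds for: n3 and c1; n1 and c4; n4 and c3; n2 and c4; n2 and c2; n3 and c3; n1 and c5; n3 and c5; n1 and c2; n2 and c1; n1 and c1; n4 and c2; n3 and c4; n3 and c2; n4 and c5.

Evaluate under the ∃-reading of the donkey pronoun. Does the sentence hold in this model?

True

"it" takes "a chart" as antecedent — a donkey pronoun bound across the clause boundary.
Weak reading: every nurse n with some opened-chart has at least one opened-chart c such that updated(n,c).
Per nurse: n1:✓  n2:✓  n3:✓  n4:✓
Every nurse in the restrictor has a witness.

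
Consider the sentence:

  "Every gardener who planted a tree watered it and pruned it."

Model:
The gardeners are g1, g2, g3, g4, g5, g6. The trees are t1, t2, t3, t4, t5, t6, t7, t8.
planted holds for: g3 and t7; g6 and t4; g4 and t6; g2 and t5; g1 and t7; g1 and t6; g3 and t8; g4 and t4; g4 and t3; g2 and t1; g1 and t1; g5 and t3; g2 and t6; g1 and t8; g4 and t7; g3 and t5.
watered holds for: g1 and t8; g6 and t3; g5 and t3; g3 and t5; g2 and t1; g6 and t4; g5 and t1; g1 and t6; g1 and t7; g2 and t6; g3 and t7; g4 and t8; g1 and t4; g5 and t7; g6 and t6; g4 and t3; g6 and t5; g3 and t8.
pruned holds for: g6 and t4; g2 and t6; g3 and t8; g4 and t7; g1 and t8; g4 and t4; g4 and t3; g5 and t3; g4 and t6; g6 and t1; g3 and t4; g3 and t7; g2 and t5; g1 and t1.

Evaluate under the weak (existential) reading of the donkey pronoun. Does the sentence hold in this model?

"it" takes "a tree" as antecedent — a donkey pronoun bound across the clause boundary.
Weak reading: every gardener g with some planted-tree has at least one planted-tree t such that watered(g,t) ∧ pruned(g,t).
Per gardener: g1:✓  g2:✓  g3:✓  g4:✓  g5:✓  g6:✓
Every gardener in the restrictor has a witness.

True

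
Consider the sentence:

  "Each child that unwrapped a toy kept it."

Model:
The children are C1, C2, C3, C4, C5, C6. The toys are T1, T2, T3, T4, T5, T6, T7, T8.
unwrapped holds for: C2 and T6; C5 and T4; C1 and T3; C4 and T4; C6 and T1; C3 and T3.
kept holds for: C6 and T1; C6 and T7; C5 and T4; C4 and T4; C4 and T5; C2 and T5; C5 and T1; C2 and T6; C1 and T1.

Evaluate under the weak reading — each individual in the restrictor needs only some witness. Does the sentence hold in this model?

"it" takes "a toy" as antecedent — a donkey pronoun bound across the clause boundary.
Weak reading: every child c with some unwrapped-toy has at least one unwrapped-toy t such that kept(c,t).
Per child: C1:✗  C2:✓  C3:✗  C4:✓  C5:✓  C6:✓
C1 has no witness among its unwrapped-toys.

False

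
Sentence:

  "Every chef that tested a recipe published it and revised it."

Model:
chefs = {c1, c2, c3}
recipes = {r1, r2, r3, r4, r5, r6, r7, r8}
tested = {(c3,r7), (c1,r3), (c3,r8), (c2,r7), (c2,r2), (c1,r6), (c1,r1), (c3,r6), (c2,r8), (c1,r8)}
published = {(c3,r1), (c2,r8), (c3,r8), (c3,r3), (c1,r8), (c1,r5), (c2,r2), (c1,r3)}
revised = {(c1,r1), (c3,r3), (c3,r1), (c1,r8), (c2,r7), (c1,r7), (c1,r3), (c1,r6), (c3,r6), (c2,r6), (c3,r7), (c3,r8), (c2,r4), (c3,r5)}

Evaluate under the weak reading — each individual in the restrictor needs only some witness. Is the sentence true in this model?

"it" takes "a recipe" as antecedent — a donkey pronoun bound across the clause boundary.
Weak reading: every chef c with some tested-recipe has at least one tested-recipe r such that published(c,r) ∧ revised(c,r).
Per chef: c1:✓  c2:✗  c3:✓
c2 has no witness among its tested-recipes.

False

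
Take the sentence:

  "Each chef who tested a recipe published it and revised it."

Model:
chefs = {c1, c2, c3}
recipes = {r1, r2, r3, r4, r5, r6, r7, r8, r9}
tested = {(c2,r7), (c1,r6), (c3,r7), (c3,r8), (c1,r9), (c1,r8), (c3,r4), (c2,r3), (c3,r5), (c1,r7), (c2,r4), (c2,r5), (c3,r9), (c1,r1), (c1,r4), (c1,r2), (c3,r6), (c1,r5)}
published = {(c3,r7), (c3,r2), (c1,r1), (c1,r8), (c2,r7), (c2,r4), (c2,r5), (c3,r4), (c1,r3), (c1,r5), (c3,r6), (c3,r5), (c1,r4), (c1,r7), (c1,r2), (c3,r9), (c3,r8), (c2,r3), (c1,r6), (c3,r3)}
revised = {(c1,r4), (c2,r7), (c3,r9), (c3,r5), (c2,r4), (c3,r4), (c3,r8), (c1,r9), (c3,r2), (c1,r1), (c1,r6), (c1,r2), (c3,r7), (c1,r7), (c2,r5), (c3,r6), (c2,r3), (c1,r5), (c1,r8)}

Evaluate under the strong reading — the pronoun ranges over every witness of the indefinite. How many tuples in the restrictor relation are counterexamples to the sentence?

1

"it" takes "a recipe" as antecedent — a donkey pronoun bound across the clause boundary.
Strong reading: for every (c,r) with tested(c,r), published(c,r) ∧ revised(c,r).
Restrictor pairs: (c1,r1) ✓  (c1,r2) ✓  (c1,r4) ✓  (c1,r5) ✓  (c1,r6) ✓  (c1,r7) ✓  (c1,r8) ✓  (c1,r9) ✗  (c2,r3) ✓  (c2,r4) ✓  (c2,r5) ✓  (c2,r7) ✓  (c3,r4) ✓  (c3,r5) ✓  (c3,r6) ✓  (c3,r7) ✓  (c3,r8) ✓  (c3,r9) ✓
Counterexamples (restrictor pairs failing the scope): 1.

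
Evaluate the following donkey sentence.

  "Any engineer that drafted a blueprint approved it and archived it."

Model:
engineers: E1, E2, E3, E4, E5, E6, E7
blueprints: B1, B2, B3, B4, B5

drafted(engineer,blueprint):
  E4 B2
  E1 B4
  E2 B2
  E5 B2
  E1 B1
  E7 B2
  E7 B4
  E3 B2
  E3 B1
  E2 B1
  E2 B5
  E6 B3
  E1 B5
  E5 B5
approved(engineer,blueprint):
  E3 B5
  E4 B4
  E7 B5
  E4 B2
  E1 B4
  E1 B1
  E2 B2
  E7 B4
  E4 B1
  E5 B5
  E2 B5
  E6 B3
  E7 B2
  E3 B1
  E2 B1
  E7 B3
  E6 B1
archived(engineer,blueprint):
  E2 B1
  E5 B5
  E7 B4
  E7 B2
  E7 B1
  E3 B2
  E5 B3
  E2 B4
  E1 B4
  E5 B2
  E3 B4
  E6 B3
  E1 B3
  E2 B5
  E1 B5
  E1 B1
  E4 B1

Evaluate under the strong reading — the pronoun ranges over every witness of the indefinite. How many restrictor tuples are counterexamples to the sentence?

6

"it" takes "a blueprint" as antecedent — a donkey pronoun bound across the clause boundary.
Strong reading: for every (e,b) with drafted(e,b), approved(e,b) ∧ archived(e,b).
Restrictor pairs: (E1,B1) ✓  (E1,B4) ✓  (E1,B5) ✗  (E2,B1) ✓  (E2,B2) ✗  (E2,B5) ✓  (E3,B1) ✗  (E3,B2) ✗  (E4,B2) ✗  (E5,B2) ✗  (E5,B5) ✓  (E6,B3) ✓  (E7,B2) ✓  (E7,B4) ✓
Counterexamples (restrictor pairs failing the scope): 6.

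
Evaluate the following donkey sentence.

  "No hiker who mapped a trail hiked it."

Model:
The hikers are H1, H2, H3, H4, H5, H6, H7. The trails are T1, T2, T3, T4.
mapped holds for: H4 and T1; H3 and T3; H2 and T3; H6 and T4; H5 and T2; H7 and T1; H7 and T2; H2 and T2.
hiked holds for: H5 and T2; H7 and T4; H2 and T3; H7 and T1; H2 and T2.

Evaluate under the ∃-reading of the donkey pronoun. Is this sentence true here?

"it" takes "a trail" as antecedent — a donkey pronoun bound across the clause boundary.
Truth condition: for no (h,t) with mapped(h,t) does hiked(h,t) hold.
Restrictor pairs — does the scope hold? (H2,T2):holds  (H2,T3):holds  (H3,T3):fails  (H4,T1):fails  (H5,T2):holds  (H6,T4):fails  (H7,T1):holds  (H7,T2):fails
Scope holds for 4 pair(s), so the sentence is false.

False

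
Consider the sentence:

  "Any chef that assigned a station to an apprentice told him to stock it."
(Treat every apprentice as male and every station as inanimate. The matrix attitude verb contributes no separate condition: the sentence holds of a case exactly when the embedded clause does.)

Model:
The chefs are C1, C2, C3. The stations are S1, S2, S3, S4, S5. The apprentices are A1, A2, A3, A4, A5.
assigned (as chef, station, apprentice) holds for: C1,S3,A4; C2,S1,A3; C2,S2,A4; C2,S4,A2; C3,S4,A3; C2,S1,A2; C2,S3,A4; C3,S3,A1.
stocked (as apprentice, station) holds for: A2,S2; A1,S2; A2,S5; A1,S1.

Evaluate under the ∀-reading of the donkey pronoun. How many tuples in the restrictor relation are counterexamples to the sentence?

"him" takes "an apprentice" as antecedent and "it" takes "a station"; both are donkey pronouns co-varying with the restrictor.
Strong reading: for every (c,s,a) with assigned(c,s,a), stocked(a,s).
Restrictor triples: (C1,S3,A4)→stocked(A4,S3) ✗  (C2,S1,A2)→stocked(A2,S1) ✗  (C2,S1,A3)→stocked(A3,S1) ✗  (C2,S2,A4)→stocked(A4,S2) ✗  (C2,S3,A4)→stocked(A4,S3) ✗  (C2,S4,A2)→stocked(A2,S4) ✗  (C3,S3,A1)→stocked(A1,S3) ✗  (C3,S4,A3)→stocked(A3,S4) ✗
Counterexamples (restrictor triples failing the scope): 8.

8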